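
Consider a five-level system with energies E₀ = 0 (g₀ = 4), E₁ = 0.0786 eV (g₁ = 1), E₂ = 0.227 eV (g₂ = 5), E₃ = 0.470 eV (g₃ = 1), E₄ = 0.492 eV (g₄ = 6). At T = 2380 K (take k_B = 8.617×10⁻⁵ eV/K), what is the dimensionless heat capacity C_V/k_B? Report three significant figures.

0.559

k_BT = 8.617×10⁻⁵ × 2380 K = 0.20508 eV.
Eᵢ/kT = 0, 0.38327, 1.1069, 2.2918, 2.3991.
Z = Σ gᵢe^(−Eᵢ/kT) = 4·e^(−0) + 1·e^(−0.38327) + 5·e^(−1.1069) + 1·e^(−2.2918) + 6·e^(−2.3991) = 4.0000 + 0.68163 + 1.6529 + 0.10108 + 0.54480 = 6.9804.
⟨E⟩ = 0.10663 eV, ⟨E²⟩ = 0.034896 eV².
C_V/k_B = (⟨E²⟩ − ⟨E⟩²)/(kT)² = (0.034896 − 0.011370)/0.042058 = 0.559.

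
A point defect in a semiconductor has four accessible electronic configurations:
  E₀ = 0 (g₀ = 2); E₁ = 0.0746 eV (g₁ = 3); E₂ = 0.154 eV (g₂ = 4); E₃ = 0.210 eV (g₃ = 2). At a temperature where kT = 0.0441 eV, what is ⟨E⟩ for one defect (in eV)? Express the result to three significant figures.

0.0236 eV

Eᵢ/kT = 0, 1.6916, 3.4921, 4.7619.
Z = Σ gᵢe^(−Eᵢ/kT) = 2·e^(−0) + 3·e^(−1.6916) + 4·e^(−3.4921) + 2·e^(−4.7619) = 2.0000 + 0.55267 + 0.12175 + 0.017099 = 2.6915.
⟨E⟩ = Σ Eᵢ gᵢe^(−Eᵢ/kT) / Z = (0·2.0000 + 0.0746·0.55267 + 0.154·0.12175 + 0.210·0.017099) / 2.6915 = 0.0236 eV.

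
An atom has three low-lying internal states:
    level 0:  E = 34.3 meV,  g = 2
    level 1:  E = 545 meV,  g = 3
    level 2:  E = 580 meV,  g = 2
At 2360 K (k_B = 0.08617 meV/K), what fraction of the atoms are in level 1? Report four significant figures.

k_BT = 0.08617 × 2360 K = 203.361 meV.
Eᵢ/kT = 0.168666, 2.67996, 2.85207.
Z = Σ gᵢe^(−Eᵢ/kT) = 2·e^(−0.168666) + 3·e^(−2.67996) + 2·e^(−2.85207) = 1.68958 + 0.205698 + 0.115449 = 2.01073.
P₁ = g₁ e^(−E₁/kT) / Z = 0.205698/2.01073 = 0.1023.

0.1023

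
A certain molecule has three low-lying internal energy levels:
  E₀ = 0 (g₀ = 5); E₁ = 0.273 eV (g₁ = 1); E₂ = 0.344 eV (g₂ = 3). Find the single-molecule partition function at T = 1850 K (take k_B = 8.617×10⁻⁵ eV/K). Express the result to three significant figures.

k_BT = 8.617×10⁻⁵ × 1850 K = 0.15941 eV.
Eᵢ/kT = 0, 1.7126, 2.1580.
Z = Σ gᵢe^(−Eᵢ/kT) = 5·e^(−0) + 1·e^(−1.7126) + 3·e^(−2.1580) = 5.0000 + 0.18040 + 0.34667 = 5.5271.

Z = 5.53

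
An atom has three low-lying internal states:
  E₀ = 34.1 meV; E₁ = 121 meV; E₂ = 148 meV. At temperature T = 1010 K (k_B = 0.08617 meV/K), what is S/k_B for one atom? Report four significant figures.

k_BT = 0.08617 × 1010 K = 87.0317 meV.
Eᵢ/kT = 0.391811, 1.39030, 1.70053.
Z = Σ e^(−Eᵢ/kT) = e^(−0.391811) + e^(−1.39030) + e^(−1.70053) = 0.675832 + 0.249001 + 0.182587 = 1.10742.
⟨E⟩ = Σ EᵢPᵢ = 72.4187 meV.
S/k_B = ln Z + ⟨E⟩/kT = ln(1.10742) + 72.4187/87.0317 = 0.102033 + 0.832096 = 0.9341.

0.9341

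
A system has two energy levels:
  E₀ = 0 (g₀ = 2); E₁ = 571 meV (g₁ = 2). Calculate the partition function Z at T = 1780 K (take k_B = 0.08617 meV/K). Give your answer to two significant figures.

k_BT = 0.08617 × 1780 K = 153.4 meV.
Eᵢ/kT = 0, 3.722.
Z = Σ gᵢe^(−Eᵢ/kT) = 2·e^(−0) + 2·e^(−3.722) = 2.000 + 0.04837 = 2.048.

Z = 2.0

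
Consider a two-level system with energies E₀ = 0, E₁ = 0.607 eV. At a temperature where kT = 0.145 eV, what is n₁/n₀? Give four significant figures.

n₁/n₀ = exp[−(E₁−E₀)/kT] = exp(−(0.607 eV)/(0.145 eV)) = exp(-4.18621) = 0.01520.

0.01520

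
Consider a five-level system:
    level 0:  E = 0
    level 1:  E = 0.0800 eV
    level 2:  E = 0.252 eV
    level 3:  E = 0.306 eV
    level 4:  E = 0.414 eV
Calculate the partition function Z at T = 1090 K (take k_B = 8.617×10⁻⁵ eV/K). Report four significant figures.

Z = 1.546

k_BT = 8.617×10⁻⁵ × 1090 K = 0.0939253 eV.
Eᵢ/kT = 0, 0.851741, 2.68298, 3.25791, 4.40776.
Z = Σ e^(−Eᵢ/kT) = e^(−0) + e^(−0.851741) + e^(−2.68298) + e^(−3.25791) + e^(−4.40776) = 1.00000 + 0.426671 + 0.0683591 + 0.0384687 + 0.0121824 = 1.54568.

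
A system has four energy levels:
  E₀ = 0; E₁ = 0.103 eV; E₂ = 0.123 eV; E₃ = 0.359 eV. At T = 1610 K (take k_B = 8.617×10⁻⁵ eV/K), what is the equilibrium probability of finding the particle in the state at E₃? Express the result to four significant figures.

0.03830

k_BT = 8.617×10⁻⁵ × 1610 K = 0.138734 eV.
Eᵢ/kT = 0, 0.742428, 0.886589, 2.58769.
Z = Σ e^(−Eᵢ/kT) = e^(−0) + e^(−0.742428) + e^(−0.886589) + e^(−2.58769) = 1.00000 + 0.475957 + 0.412059 + 0.0751935 = 1.96321.
P₃ = e^(−E₃/kT) / Z = 0.0751935/1.96321 = 0.03830.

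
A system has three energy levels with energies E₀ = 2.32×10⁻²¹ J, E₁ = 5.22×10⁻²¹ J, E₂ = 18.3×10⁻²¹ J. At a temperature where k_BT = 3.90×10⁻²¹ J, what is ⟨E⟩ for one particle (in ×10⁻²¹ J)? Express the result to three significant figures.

Eᵢ/kT = 0.59487, 1.3385, 4.6923.
Z = Σ e^(−Eᵢ/kT) = e^(−0.59487) + e^(−1.3385) + e^(−4.6923) = 0.55163 + 0.26224 + 0.0091656 = 0.82304.
⟨E⟩ = Σ Eᵢ e^(−Eᵢ/kT) / Z = (2.32·0.55163 + 5.22·0.26224 + 18.3·0.0091656) / 0.82304 = 3.42 ×10⁻²¹ J.

3.42 ×10⁻²¹ J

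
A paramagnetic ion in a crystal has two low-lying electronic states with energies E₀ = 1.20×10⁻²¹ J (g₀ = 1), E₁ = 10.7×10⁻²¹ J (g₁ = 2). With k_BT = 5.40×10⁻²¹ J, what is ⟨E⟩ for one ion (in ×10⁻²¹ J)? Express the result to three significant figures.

3.63 ×10⁻²¹ J

Eᵢ/kT = 0.22222, 1.9815.
Z = Σ gᵢe^(−Eᵢ/kT) = 1·e^(−0.22222) + 2·e^(−1.9815) = 0.80074 + 0.27572 = 1.0765.
⟨E⟩ = Σ Eᵢ gᵢe^(−Eᵢ/kT) / Z = (1.20·0.80074 + 10.7·0.27572) / 1.0765 = 3.63 ×10⁻²¹ J.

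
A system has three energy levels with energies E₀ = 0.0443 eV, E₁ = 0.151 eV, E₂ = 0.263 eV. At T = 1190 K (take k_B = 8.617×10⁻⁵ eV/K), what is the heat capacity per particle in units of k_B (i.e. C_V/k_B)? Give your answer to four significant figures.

0.4485

k_BT = 8.617×10⁻⁵ × 1190 K = 0.102542 eV.
Eᵢ/kT = 0.432018, 1.47257, 2.56480.
Z = Σ e^(−Eᵢ/kT) = e^(−0.432018) + e^(−1.47257) + e^(−2.56480) = 0.649198 + 0.229335 + 0.0769346 = 0.955468.
⟨E⟩ = 0.0875203 eV, ⟨E²⟩ = 0.0123757 eV².
C_V/k_B = (⟨E²⟩ − ⟨E⟩²)/(kT)² = (0.0123757 − 0.00765980)/0.0105149 = 0.4485.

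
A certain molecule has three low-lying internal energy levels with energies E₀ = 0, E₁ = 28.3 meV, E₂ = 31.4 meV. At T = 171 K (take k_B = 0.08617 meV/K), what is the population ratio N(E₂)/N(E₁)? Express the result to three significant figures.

k_BT = 0.08617 × 171 K = 14.735 meV.
n₂/n₁ = exp[−(E₂−E₁)/kT] = exp(−(3.1 meV)/(14.735 meV)) = exp(-0.21038) = 0.810.

0.810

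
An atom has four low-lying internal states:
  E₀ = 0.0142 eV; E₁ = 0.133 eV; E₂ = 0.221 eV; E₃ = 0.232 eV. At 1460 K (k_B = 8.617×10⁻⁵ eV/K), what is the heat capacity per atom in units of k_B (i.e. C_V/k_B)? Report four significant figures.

k_BT = 8.617×10⁻⁵ × 1460 K = 0.125808 eV.
Eᵢ/kT = 0.112870, 1.05717, 1.75665, 1.84408.
Z = Σ e^(−Eᵢ/kT) = e^(−0.112870) + e^(−1.05717) + e^(−1.75665) + e^(−1.84408) = 0.893267 + 0.347438 + 0.172622 + 0.158171 = 1.57150.
⟨E⟩ = 0.0851026 eV, ⟨E²⟩ = 0.0148077 eV².
C_V/k_B = (⟨E²⟩ − ⟨E⟩²)/(kT)² = (0.0148077 − 0.00724245)/0.0158277 = 0.4780.

0.4780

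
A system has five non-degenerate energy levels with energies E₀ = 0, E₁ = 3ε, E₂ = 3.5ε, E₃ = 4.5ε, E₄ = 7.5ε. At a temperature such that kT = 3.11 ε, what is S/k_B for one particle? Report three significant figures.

1.34

Eᵢ/kT = 0, 0.96463, 1.1254, 1.4469, 2.4116.
Z = Σ e^(−Eᵢ/kT) = e^(−0) + e^(−0.96463) + e^(−1.1254) + e^(−1.4469) + e^(−2.4116) = 1.0000 + 0.38112 + 0.32452 + 0.23530 + 0.089672 = 2.0306.
⟨E⟩ = Σ EᵢPᵢ = 1.9751 ε.
S/k_B = ln Z + ⟨E⟩/kT = ln(2.0306) + 1.9751/3.11 = 0.70833 + 0.63508 = 1.34.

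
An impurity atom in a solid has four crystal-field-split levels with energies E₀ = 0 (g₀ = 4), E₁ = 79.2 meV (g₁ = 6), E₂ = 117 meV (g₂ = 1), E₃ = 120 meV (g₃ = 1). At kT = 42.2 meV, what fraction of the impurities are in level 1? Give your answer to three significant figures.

Eᵢ/kT = 0, 1.8768, 2.7725, 2.8436.
Z = Σ gᵢe^(−Eᵢ/kT) = 4·e^(−0) + 6·e^(−1.8768) + 1·e^(−2.7725) + 1·e^(−2.8436) = 4.0000 + 0.91848 + 0.062506 + 0.058216 = 5.0392.
P₁ = g₁ e^(−E₁/kT) / Z = 0.91848/5.0392 = 0.182.

0.182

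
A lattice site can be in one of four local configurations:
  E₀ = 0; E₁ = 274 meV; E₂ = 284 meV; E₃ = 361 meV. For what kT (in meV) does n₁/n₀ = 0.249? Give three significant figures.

n₁/n₀ = exp[−(E₁−E₀)/kT] = 0.249.
⇒ (E₁−E₀)/kT = ln(1/0.249) = ln(4.0161) = 1.3903.
kT = 274 meV / 1.3903 = 197 meV.

197 meV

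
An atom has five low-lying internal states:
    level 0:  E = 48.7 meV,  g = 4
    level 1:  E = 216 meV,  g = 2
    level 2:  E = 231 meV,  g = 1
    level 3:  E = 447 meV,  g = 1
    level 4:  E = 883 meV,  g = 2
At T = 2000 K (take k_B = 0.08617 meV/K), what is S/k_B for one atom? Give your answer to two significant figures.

1.9

k_BT = 0.08617 × 2000 K = 172.3 meV.
Eᵢ/kT = 0.2826, 1.254, 1.341, 2.594, 5.125.
Z = Σ gᵢe^(−Eᵢ/kT) = 4·e^(−0.2826) + 2·e^(−1.254) + 1·e^(−1.341) + 1·e^(−2.594) + 2·e^(−5.125) = 3.015 + 0.5707 + 0.2616 + 0.07472 + 0.01189 = 3.934.
⟨E⟩ = Σ EᵢPᵢ = 95.18 meV.
S/k_B = ln Z + ⟨E⟩/kT = ln(3.934) + 95.18/172.3 = 1.370 + 0.5524 = 1.9.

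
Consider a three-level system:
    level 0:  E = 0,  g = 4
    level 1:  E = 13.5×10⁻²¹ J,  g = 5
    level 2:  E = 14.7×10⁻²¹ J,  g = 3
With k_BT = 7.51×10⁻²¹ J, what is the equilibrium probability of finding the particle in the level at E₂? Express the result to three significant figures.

0.0807

Eᵢ/kT = 0, 1.7976, 1.9574.
Z = Σ gᵢe^(−Eᵢ/kT) = 4·e^(−0) + 5·e^(−1.7976) + 3·e^(−1.9574) = 4.0000 + 0.82848 + 0.42368 = 5.2522.
P₂ = g₂ e^(−E₂/kT) / Z = 0.42368/5.2522 = 0.0807.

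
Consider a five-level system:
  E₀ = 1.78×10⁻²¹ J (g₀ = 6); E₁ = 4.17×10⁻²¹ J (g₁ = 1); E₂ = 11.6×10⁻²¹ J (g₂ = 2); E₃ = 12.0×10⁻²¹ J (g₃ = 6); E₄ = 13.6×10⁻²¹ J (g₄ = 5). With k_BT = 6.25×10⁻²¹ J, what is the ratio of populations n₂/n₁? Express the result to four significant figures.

0.6092

n₂/n₁ = (g₂/g₁) exp[−(E₂−E₁)/kT] = (2/1) × exp(−(7.43 ×10⁻²¹ J)/(6.25 ×10⁻²¹ J)) = (2/1) × exp(-1.18880) = 0.6092.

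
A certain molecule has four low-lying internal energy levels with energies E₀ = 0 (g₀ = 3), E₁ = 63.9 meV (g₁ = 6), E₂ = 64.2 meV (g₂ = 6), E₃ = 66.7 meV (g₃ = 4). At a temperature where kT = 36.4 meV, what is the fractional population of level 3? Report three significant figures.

Eᵢ/kT = 0, 1.7555, 1.7637, 1.8324.
Z = Σ gᵢe^(−Eᵢ/kT) = 3·e^(−0) + 6·e^(−1.7555) + 6·e^(−1.7637) + 4·e^(−1.8324) = 3.0000 + 1.0369 + 1.0285 + 0.64012 = 5.7055.
P₃ = g₃ e^(−E₃/kT) / Z = 0.64012/5.7055 = 0.112.

0.112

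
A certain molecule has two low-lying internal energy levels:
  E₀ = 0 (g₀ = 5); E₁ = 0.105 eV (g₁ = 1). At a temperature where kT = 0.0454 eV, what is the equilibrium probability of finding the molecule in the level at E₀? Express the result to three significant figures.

0.981

Eᵢ/kT = 0, 2.3128.
Z = Σ gᵢe^(−Eᵢ/kT) = 5·e^(−0) + 1·e^(−2.3128) = 5.0000 + 0.098984 = 5.0990.
P₀ = g₀ e^(−E₀/kT) / Z = 5.0000/5.0990 = 0.981.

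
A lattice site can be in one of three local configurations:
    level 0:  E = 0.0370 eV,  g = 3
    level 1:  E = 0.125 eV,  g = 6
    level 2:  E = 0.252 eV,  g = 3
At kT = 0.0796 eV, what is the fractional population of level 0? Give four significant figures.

0.5783

Eᵢ/kT = 0.464824, 1.57035, 3.16583.
Z = Σ gᵢe^(−Eᵢ/kT) = 3·e^(−0.464824) + 6·e^(−1.57035) + 3·e^(−3.16583) = 1.88474 + 1.24783 + 0.126537 = 3.25911.
P₀ = g₀ e^(−E₀/kT) / Z = 1.88474/3.25911 = 0.5783.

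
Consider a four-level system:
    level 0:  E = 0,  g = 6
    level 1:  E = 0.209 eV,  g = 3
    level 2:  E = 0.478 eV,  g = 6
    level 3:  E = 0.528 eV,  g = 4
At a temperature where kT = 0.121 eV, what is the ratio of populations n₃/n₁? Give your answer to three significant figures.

0.0955

n₃/n₁ = (g₃/g₁) exp[−(E₃−E₁)/kT] = (4/3) × exp(−(0.319 eV)/(0.121 eV)) = (4/3) × exp(-2.6364) = 0.0955.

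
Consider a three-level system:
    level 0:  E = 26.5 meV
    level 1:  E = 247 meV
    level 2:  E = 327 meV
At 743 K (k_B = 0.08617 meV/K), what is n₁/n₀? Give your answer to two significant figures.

0.032

k_BT = 0.08617 × 743 K = 64.02 meV.
n₁/n₀ = exp[−(E₁−E₀)/kT] = exp(−(220.5 meV)/(64.02 meV)) = exp(-3.444) = 0.032.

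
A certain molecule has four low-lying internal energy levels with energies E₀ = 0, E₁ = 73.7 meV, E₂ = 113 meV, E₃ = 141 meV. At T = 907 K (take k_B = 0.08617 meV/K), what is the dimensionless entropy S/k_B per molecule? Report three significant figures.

k_BT = 0.08617 × 907 K = 78.156 meV.
Eᵢ/kT = 0, 0.94299, 1.4458, 1.8041.
Z = Σ e^(−Eᵢ/kT) = e^(−0) + e^(−0.94299) + e^(−1.4458) + e^(−1.8041) = 1.0000 + 0.38946 + 0.23556 + 0.16462 = 1.7896.
⟨E⟩ = Σ EᵢPᵢ = 43.883 meV.
S/k_B = ln Z + ⟨E⟩/kT = ln(1.7896) + 43.883/78.156 = 0.58199 + 0.56148 = 1.14.

1.14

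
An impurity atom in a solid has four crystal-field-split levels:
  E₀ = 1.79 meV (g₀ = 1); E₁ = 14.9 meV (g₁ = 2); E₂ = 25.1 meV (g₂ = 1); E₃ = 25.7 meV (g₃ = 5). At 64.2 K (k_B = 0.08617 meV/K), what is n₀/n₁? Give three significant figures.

k_BT = 0.08617 × 64.2 K = 5.5321 meV.
n₀/n₁ = (g₀/g₁) exp[−(E₀−E₁)/kT] = (1/2) × exp(−(-13.11 meV)/(5.5321 meV)) = (1/2) × exp(2.3698) = 5.35.

5.35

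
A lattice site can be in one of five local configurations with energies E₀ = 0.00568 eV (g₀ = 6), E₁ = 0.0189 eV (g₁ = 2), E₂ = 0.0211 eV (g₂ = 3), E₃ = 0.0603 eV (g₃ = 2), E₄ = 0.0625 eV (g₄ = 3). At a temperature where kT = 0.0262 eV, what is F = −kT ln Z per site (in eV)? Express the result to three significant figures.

Eᵢ/kT = 0.21679, 0.72137, 0.80534, 2.3015, 2.3855.
Z = Σ gᵢe^(−Eᵢ/kT) = 6·e^(−0.21679) + 2·e^(−0.72137) + 3·e^(−0.80534) + 2·e^(−2.3015) + 3·e^(−2.3855) = 4.8306 + 0.97217 + 1.3408 + 0.20022 + 0.27613 = 7.6199.
F = −kT ln Z = −0.0262 × ln(7.6199) = −0.0262 × 2.0308 = -0.0532 eV.

-0.0532 eV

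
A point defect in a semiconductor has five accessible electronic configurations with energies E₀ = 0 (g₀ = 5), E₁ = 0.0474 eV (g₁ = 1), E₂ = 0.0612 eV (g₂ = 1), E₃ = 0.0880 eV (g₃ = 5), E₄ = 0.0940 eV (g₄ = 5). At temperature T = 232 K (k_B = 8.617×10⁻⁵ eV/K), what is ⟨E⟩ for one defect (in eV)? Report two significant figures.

0.0032 eV

k_BT = 8.617×10⁻⁵ × 232 K = 0.01999 eV.
Eᵢ/kT = 0, 2.371, 3.062, 4.402, 4.702.
Z = Σ gᵢe^(−Eᵢ/kT) = 5·e^(−0) + 1·e^(−2.371) + 1·e^(−3.062) + 5·e^(−4.402) + 5·e^(−4.702) = 5.000 + 0.09339 + 0.04679 + 0.06126 + 0.04539 = 5.247.
⟨E⟩ = Σ Eᵢ gᵢe^(−Eᵢ/kT) / Z = (0·5.000 + 0.0474·0.09339 + 0.0612·0.04679 + 0.0880·0.06126 + 0.0940·0.04539) / 5.247 = 0.0032 eV.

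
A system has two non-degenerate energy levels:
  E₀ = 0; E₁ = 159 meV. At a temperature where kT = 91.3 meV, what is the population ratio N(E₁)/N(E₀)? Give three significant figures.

n₁/n₀ = exp[−(E₁−E₀)/kT] = exp(−(159 meV)/(91.3 meV)) = exp(-1.7415) = 0.175.

0.175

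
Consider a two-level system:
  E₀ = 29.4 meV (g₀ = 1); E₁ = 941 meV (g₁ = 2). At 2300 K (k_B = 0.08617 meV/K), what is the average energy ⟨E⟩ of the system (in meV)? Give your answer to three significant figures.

47.4 meV

k_BT = 0.08617 × 2300 K = 198.19 meV.
Eᵢ/kT = 0.14834, 4.7480.
Z = Σ gᵢe^(−Eᵢ/kT) = 1·e^(−0.14834) + 2·e^(−4.7480) = 0.86214 + 0.017338 = 0.87948.
⟨E⟩ = Σ Eᵢ gᵢe^(−Eᵢ/kT) / Z = (29.4·0.86214 + 941·0.017338) / 0.87948 = 47.4 meV.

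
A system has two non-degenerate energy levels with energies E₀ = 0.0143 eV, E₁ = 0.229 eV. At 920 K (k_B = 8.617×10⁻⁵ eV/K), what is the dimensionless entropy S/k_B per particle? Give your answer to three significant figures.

k_BT = 8.617×10⁻⁵ × 920 K = 0.079276 eV.
Eᵢ/kT = 0.18038, 2.8886.
Z = Σ e^(−Eᵢ/kT) = e^(−0.18038) + e^(−2.8886) = 0.83495 + 0.055654 = 0.89060.
⟨E⟩ = Σ EᵢPᵢ = 0.027717 eV.
S/k_B = ln Z + ⟨E⟩/kT = ln(0.89060) + 0.027717/0.079276 = -0.11586 + 0.34963 = 0.234.

0.234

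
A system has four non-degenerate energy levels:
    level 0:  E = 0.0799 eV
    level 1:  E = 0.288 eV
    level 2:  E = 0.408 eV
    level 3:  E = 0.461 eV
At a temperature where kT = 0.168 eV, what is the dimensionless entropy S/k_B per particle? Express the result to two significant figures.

1.0

Eᵢ/kT = 0.4756, 1.714, 2.429, 2.744.
Z = Σ e^(−Eᵢ/kT) = e^(−0.4756) + e^(−1.714) + e^(−2.429) + e^(−2.744) = 0.6215 + 0.1801 + 0.08812 + 0.06431 = 0.9540.
⟨E⟩ = Σ EᵢPᵢ = 0.1752 eV.
S/k_B = ln Z + ⟨E⟩/kT = ln(0.9540) + 0.1752/0.168 = -0.04709 + 1.043 = 1.0.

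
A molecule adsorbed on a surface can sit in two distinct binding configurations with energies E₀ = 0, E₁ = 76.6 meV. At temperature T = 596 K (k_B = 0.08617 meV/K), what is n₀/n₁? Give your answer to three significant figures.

k_BT = 0.08617 × 596 K = 51.357 meV.
n₀/n₁ = exp[−(E₀−E₁)/kT] = exp(−(-76.6 meV)/(51.357 meV)) = exp(1.4915) = 4.44.

4.44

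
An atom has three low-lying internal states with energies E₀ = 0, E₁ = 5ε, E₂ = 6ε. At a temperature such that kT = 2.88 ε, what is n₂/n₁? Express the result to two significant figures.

n₂/n₁ = exp[−(E₂−E₁)/kT] = exp(−(1ε)/(2.88ε)) = exp(-0.3472) = 0.71.

0.71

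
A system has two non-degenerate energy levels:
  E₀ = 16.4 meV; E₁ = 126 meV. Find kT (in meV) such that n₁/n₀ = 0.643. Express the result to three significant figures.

n₁/n₀ = exp[−(E₁−E₀)/kT] = 0.643.
⇒ (E₁−E₀)/kT = ln(1/0.643) = ln(1.5552) = 0.44160.
kT = 109.6 meV / 0.44160 = 248 meV.

248 meV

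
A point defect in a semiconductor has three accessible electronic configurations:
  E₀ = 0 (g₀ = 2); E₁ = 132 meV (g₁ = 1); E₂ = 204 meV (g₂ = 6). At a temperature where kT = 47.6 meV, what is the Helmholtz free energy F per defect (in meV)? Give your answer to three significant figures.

Eᵢ/kT = 0, 2.7731, 4.2857.
Z = Σ gᵢe^(−Eᵢ/kT) = 2·e^(−0) + 1·e^(−2.7731) + 6·e^(−4.2857) = 2.0000 + 0.062468 + 0.082584 = 2.1451.
F = −kT ln Z = −47.6 × ln(2.1451) = −47.6 × 0.76319 = -36.3 meV.

-36.3 meV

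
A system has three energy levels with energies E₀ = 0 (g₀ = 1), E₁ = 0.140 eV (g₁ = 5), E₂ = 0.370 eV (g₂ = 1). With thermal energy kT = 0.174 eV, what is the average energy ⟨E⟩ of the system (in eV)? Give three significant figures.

0.106 eV

Eᵢ/kT = 0, 0.80460, 2.1264.
Z = Σ gᵢe^(−Eᵢ/kT) = 1·e^(−0) + 5·e^(−0.80460) + 1·e^(−2.1264) = 1.0000 + 2.2363 + 0.11927 = 3.3556.
⟨E⟩ = Σ Eᵢ gᵢe^(−Eᵢ/kT) / Z = (0·1.0000 + 0.140·2.2363 + 0.370·0.11927) / 3.3556 = 0.106 eV.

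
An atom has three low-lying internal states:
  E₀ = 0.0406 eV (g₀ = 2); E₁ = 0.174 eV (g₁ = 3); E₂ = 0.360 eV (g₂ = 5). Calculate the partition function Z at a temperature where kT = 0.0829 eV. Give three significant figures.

Eᵢ/kT = 0.48975, 2.0989, 4.3426.
Z = Σ gᵢe^(−Eᵢ/kT) = 2·e^(−0.48975) + 3·e^(−2.0989) + 5·e^(−4.3426) = 1.2256 + 0.36777 + 0.065013 = 1.6584.

Z = 1.66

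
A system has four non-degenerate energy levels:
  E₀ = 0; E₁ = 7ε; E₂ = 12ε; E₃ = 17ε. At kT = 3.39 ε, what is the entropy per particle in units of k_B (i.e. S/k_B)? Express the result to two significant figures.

Eᵢ/kT = 0, 2.065, 3.540, 5.015.
Z = Σ e^(−Eᵢ/kT) = e^(−0) + e^(−2.065) + e^(−3.540) + e^(−5.015) = 1.000 + 0.1268 + 0.02901 + 0.006638 = 1.162.
⟨E⟩ = Σ EᵢPᵢ = 1.161 ε.
S/k_B = ln Z + ⟨E⟩/kT = ln(1.162) + 1.161/3.39 = 0.1501 + 0.3425 = 0.49.

0.49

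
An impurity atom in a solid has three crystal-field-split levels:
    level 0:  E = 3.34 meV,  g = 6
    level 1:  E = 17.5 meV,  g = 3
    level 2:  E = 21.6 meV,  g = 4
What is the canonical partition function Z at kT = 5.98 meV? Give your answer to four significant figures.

Z = 3.701

Eᵢ/kT = 0.558528, 2.92642, 3.61204.
Z = Σ gᵢe^(−Eᵢ/kT) = 6·e^(−0.558528) + 3·e^(−2.92642) + 4·e^(−3.61204) = 3.43230 + 0.160766 + 0.107987 = 3.70105.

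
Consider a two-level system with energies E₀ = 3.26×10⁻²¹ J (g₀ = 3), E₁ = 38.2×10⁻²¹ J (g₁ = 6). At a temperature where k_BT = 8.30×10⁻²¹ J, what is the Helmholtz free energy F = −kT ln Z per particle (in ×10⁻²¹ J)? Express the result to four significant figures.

Eᵢ/kT = 0.392771, 4.60241.
Z = Σ gᵢe^(−Eᵢ/kT) = 3·e^(−0.392771) + 6·e^(−4.60241) = 2.02555 + 0.0601658 = 2.08572.
F = −kT ln Z = −8.30 × ln(2.08572) = −8.30 × 0.735114 = -6.101 ×10⁻²¹ J.

-6.101 ×10⁻²¹ J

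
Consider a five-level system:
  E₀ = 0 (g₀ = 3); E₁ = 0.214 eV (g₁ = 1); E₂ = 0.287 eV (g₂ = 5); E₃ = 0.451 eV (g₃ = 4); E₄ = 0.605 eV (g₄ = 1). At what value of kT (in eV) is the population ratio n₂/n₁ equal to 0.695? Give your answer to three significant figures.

0.0370 eV

n₂/n₁ = (g₂/g₁) exp[−(E₂−E₁)/kT] = 0.695.
⇒ (E₂−E₁)/kT = ln((5/1)/0.695) = ln(7.1942) = 1.9733.
kT = 0.073 eV / 1.9733 = 0.0370 eV.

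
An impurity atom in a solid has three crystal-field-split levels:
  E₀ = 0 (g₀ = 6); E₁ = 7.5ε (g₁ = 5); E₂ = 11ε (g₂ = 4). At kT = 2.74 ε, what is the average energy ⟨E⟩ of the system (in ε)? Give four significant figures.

Eᵢ/kT = 0, 2.73723, 4.01460.
Z = Σ gᵢe^(−Eᵢ/kT) = 6·e^(−0) + 5·e^(−2.73723) + 4·e^(−4.01460) = 6.00000 + 0.323747 + 0.0722007 = 6.39595.
⟨E⟩ = Σ Eᵢ gᵢe^(−Eᵢ/kT) / Z = (0·6.00000 + 7.5·0.323747 + 11·0.0722007) / 6.39595 = 0.5038 ε.

0.5038 ε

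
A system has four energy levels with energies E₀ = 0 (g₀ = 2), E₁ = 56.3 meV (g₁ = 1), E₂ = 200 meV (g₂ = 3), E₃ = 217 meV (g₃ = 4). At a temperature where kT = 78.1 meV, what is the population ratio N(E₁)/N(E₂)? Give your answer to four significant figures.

n₁/n₂ = (g₁/g₂) exp[−(E₁−E₂)/kT] = (1/3) × exp(−(-143.7 meV)/(78.1 meV)) = (1/3) × exp(1.83995) = 2.099.

2.099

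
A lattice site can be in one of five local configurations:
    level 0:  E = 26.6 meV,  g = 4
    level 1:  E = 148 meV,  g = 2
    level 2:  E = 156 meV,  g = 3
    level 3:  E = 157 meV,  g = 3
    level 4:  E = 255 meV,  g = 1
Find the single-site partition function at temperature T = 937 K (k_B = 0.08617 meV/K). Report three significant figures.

k_BT = 0.08617 × 937 K = 80.741 meV.
Eᵢ/kT = 0.32945, 1.8330, 1.9321, 1.9445, 3.1582.
Z = Σ gᵢe^(−Eᵢ/kT) = 4·e^(−0.32945) + 2·e^(−1.8330) + 3·e^(−1.9321) + 3·e^(−1.9445) + 1·e^(−3.1582) = 2.8773 + 0.31987 + 0.43453 + 0.42918 + 0.042502 = 4.1034.

Z = 4.10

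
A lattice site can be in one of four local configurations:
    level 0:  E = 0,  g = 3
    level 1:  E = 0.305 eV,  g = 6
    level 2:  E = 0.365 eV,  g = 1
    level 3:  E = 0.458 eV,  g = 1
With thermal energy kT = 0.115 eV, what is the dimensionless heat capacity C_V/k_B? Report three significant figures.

Eᵢ/kT = 0, 2.6522, 3.1739, 3.9826.
Z = Σ gᵢe^(−Eᵢ/kT) = 3·e^(−0) + 6·e^(−2.6522) + 1·e^(−3.1739) + 1·e^(−3.9826) = 3.0000 + 0.42298 + 0.041840 + 0.018637 = 3.4835.
⟨E⟩ = 0.043869 eV, ⟨E²⟩ = 0.014018 eV².
C_V/k_B = (⟨E²⟩ − ⟨E⟩²)/(kT)² = (0.014018 − 0.0019245)/0.013225 = 0.914.

0.914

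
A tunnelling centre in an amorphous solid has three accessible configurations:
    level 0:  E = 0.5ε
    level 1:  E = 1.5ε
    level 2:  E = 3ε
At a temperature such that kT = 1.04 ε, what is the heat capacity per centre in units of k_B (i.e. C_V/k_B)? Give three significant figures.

0.437

Eᵢ/kT = 0.48077, 1.4423, 2.8846.
Z = Σ e^(−Eᵢ/kT) = e^(−0.48077) + e^(−1.4423) + e^(−2.8846) = 0.61831 + 0.23638 + 0.055877 = 0.91057.
⟨E⟩ = 0.91301 ε, ⟨E²⟩ = 1.3061 ε².
C_V/k_B = (⟨E²⟩ − ⟨E⟩²)/(kT)² = (1.3061 − 0.83359)/1.0816 = 0.437.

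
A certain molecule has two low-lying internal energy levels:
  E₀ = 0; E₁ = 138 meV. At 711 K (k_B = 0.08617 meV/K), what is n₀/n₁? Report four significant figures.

k_BT = 0.08617 × 711 K = 61.2669 meV.
n₀/n₁ = exp[−(E₀−E₁)/kT] = exp(−(-138 meV)/(61.2669 meV)) = exp(2.25244) = 9.511.

9.511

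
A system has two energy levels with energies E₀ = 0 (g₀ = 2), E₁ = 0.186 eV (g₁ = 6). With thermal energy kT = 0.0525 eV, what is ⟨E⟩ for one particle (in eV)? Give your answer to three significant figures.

0.0149 eV

Eᵢ/kT = 0, 3.5429.
Z = Σ gᵢe^(−Eᵢ/kT) = 2·e^(−0) + 6·e^(−3.5429) = 2.0000 + 0.17358 = 2.1736.
⟨E⟩ = Σ Eᵢ gᵢe^(−Eᵢ/kT) / Z = (0·2.0000 + 0.186·0.17358) / 2.1736 = 0.0149 eV.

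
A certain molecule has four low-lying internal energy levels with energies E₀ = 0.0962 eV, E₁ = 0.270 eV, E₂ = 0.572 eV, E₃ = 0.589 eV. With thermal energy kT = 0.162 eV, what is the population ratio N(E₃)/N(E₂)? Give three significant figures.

0.900

n₃/n₂ = exp[−(E₃−E₂)/kT] = exp(−(0.017 eV)/(0.162 eV)) = exp(-0.10494) = 0.900.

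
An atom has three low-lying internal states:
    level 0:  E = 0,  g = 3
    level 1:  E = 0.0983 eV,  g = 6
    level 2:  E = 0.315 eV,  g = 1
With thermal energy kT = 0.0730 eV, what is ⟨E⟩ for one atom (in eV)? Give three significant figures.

Eᵢ/kT = 0, 1.3466, 4.3151.
Z = Σ gᵢe^(−Eᵢ/kT) = 3·e^(−0) + 6·e^(−1.3466) + 1·e^(−4.3151) = 3.0000 + 1.5607 + 0.013365 = 4.5741.
⟨E⟩ = Σ Eᵢ gᵢe^(−Eᵢ/kT) / Z = (0·3.0000 + 0.0983·1.5607 + 0.315·0.013365) / 4.5741 = 0.0345 eV.

0.0345 eV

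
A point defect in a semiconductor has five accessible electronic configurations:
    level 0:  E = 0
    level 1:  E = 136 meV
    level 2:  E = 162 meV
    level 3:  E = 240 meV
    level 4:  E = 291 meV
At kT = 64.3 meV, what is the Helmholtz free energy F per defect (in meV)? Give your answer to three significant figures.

Eᵢ/kT = 0, 2.1151, 2.5194, 3.7325, 4.5257.
Z = Σ e^(−Eᵢ/kT) = e^(−0) + e^(−2.1151) + e^(−2.5194) + e^(−3.7325) + e^(−4.5257) = 1.0000 + 0.12062 + 0.080508 + 0.023933 + 0.010827 = 1.2359.
F = −kT ln Z = −64.3 × ln(1.2359) = −64.3 × 0.21180 = -13.6 meV.

-13.6 meV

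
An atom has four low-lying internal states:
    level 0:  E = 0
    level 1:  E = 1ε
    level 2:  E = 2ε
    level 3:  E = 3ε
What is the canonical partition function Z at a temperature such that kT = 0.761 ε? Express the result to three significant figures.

Z = 1.36

Eᵢ/kT = 0, 1.3141, 2.6281, 3.9422.
Z = Σ e^(−Eᵢ/kT) = e^(−0) + e^(−1.3141) + e^(−2.6281) + e^(−3.9422) = 1.0000 + 0.26872 + 0.072216 + 0.019405 = 1.3603.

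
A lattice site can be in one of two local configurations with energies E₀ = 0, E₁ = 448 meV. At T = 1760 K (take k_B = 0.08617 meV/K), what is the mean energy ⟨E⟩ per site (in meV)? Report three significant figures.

22.2 meV

k_BT = 0.08617 × 1760 K = 151.66 meV.
Eᵢ/kT = 0, 2.9540.
Z = Σ e^(−Eᵢ/kT) = e^(−0) + e^(−2.9540) = 1.0000 + 0.052131 = 1.0521.
⟨E⟩ = Σ Eᵢ e^(−Eᵢ/kT) / Z = (0·1.0000 + 448·0.052131) / 1.0521 = 22.2 meV.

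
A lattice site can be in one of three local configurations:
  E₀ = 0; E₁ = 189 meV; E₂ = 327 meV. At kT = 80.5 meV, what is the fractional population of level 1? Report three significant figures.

Eᵢ/kT = 0, 2.3478, 4.0621.
Z = Σ e^(−Eᵢ/kT) = e^(−0) + e^(−2.3478) + e^(−4.0621) = 1.0000 + 0.095579 + 0.017213 = 1.1128.
P₁ = e^(−E₁/kT) / Z = 0.095579/1.1128 = 0.0859.

0.0859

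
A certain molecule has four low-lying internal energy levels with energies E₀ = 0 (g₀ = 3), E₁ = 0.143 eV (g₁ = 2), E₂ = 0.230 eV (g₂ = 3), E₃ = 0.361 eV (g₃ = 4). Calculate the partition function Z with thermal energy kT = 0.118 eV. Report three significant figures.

Z = 4.21

Eᵢ/kT = 0, 1.2119, 1.9492, 3.0593.
Z = Σ gᵢe^(−Eᵢ/kT) = 3·e^(−0) + 2·e^(−1.2119) + 3·e^(−1.9492) + 4·e^(−3.0593) = 3.0000 + 0.59526 + 0.42716 + 0.18768 = 4.2101.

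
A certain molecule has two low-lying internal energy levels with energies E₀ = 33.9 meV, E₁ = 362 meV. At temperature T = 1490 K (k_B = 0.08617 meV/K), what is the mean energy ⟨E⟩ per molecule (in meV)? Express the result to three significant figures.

k_BT = 0.08617 × 1490 K = 128.39 meV.
Eᵢ/kT = 0.26404, 2.8195.
Z = Σ e^(−Eᵢ/kT) = e^(−0.26404) + e^(−2.8195) = 0.76794 + 0.059636 = 0.82758.
⟨E⟩ = Σ Eᵢ e^(−Eᵢ/kT) / Z = (33.9·0.76794 + 362·0.059636) / 0.82758 = 57.5 meV.

57.5 meV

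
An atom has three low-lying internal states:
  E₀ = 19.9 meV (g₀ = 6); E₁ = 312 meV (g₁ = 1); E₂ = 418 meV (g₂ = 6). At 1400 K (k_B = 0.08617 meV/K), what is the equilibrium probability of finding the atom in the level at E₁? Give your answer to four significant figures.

k_BT = 0.08617 × 1400 K = 120.638 meV.
Eᵢ/kT = 0.164956, 2.58625, 3.46491.
Z = Σ gᵢe^(−Eᵢ/kT) = 6·e^(−0.164956) + 1·e^(−2.58625) + 6·e^(−3.46491) = 5.08759 + 0.0753019 + 0.187655 = 5.35055.
P₁ = g₁ e^(−E₁/kT) / Z = 0.0753019/5.35055 = 0.01407.

0.01407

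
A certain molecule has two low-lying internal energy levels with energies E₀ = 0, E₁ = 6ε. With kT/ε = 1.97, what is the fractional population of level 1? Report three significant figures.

Eᵢ/kT = 0, 3.0457.
Z = Σ e^(−Eᵢ/kT) = e^(−0) + e^(−3.0457) = 1.0000 + 0.047563 = 1.0476.
P₁ = e^(−E₁/kT) / Z = 0.047563/1.0476 = 0.0454.

0.0454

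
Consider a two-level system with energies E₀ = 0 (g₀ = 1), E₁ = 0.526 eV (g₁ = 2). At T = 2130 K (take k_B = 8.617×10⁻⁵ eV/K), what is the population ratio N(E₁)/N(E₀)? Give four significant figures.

k_BT = 8.617×10⁻⁵ × 2130 K = 0.183542 eV.
n₁/n₀ = (g₁/g₀) exp[−(E₁−E₀)/kT] = (2/1) × exp(−(0.526 eV)/(0.183542 eV)) = (2/1) × exp(-2.86583) = 0.1139.

0.1139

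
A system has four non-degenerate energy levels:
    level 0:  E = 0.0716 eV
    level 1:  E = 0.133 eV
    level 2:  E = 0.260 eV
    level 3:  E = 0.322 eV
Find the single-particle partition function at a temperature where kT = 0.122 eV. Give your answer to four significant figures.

Eᵢ/kT = 0.586885, 1.09016, 2.13115, 2.63934.
Z = Σ e^(−Eᵢ/kT) = e^(−0.586885) + e^(−1.09016) + e^(−2.13115) + e^(−2.63934) = 0.556057 + 0.336163 + 0.118701 + 0.0714084 = 1.08233.

Z = 1.082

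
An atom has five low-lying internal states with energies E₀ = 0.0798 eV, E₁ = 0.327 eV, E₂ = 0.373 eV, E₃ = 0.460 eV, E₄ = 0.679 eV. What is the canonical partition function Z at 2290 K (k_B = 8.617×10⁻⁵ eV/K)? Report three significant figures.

Z = 1.14

k_BT = 8.617×10⁻⁵ × 2290 K = 0.19733 eV.
Eᵢ/kT = 0.40440, 1.6571, 1.8902, 2.3311, 3.4409.
Z = Σ e^(−Eᵢ/kT) = e^(−0.40440) + e^(−1.6571) + e^(−1.8902) + e^(−2.3311) + e^(−3.4409) = 0.66738 + 0.19069 + 0.15104 + 0.097189 + 0.032036 = 1.1383.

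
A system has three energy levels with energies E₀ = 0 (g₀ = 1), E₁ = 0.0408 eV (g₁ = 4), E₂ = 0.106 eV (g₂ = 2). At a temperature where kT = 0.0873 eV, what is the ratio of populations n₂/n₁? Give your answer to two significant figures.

0.24

n₂/n₁ = (g₂/g₁) exp[−(E₂−E₁)/kT] = (2/4) × exp(−(0.0652 eV)/(0.0873 eV)) = (2/4) × exp(-0.7468) = 0.24.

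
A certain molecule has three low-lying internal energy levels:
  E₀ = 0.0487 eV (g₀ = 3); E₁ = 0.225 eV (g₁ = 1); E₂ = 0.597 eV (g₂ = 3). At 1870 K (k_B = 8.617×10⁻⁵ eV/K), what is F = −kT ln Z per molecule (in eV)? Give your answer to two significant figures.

-0.15 eV

k_BT = 8.617×10⁻⁵ × 1870 K = 0.1611 eV.
Eᵢ/kT = 0.3023, 1.397, 3.706.
Z = Σ gᵢe^(−Eᵢ/kT) = 3·e^(−0.3023) + 1·e^(−1.397) + 3·e^(−3.706) = 2.217 + 0.2473 + 0.07373 = 2.538.
F = −kT ln Z = −0.1611 × ln(2.538) = −0.1611 × 0.9314 = -0.15 eV.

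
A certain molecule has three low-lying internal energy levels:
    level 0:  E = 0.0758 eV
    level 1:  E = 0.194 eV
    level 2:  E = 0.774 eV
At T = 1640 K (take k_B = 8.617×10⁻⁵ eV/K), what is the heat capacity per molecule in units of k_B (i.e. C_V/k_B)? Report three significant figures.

k_BT = 8.617×10⁻⁵ × 1640 K = 0.14132 eV.
Eᵢ/kT = 0.53637, 1.3728, 5.4769.
Z = Σ e^(−Eᵢ/kT) = e^(−0.53637) + e^(−1.3728) + e^(−5.4769) = 0.58487 + 0.25340 + 0.0041823 = 0.84245.
⟨E⟩ = 0.11482 eV, ⟨E²⟩ = 0.018283 eV².
C_V/k_B = (⟨E²⟩ − ⟨E⟩²)/(kT)² = (0.018283 − 0.013184)/0.019971 = 0.255.

0.255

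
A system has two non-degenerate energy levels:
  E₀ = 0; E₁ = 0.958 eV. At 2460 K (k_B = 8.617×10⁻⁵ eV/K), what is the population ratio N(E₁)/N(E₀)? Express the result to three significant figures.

0.0109

k_BT = 8.617×10⁻⁵ × 2460 K = 0.21198 eV.
n₁/n₀ = exp[−(E₁−E₀)/kT] = exp(−(0.958 eV)/(0.21198 eV)) = exp(-4.5193) = 0.0109.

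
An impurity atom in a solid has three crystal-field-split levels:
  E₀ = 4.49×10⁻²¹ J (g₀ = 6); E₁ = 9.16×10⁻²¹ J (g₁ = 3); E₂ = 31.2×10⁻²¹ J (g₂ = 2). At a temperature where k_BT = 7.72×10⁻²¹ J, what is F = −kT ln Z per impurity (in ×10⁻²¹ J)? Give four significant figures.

Eᵢ/kT = 0.581606, 1.18653, 4.04145.
Z = Σ gᵢe^(−Eᵢ/kT) = 6·e^(−0.581606) + 3·e^(−1.18653) + 2·e^(−4.04145) = 3.35400 + 0.915836 + 0.0351439 = 4.30498.
F = −kT ln Z = −7.72 × ln(4.30498) = −7.72 × 1.45977 = -11.27 ×10⁻²¹ J.

-11.27 ×10⁻²¹ J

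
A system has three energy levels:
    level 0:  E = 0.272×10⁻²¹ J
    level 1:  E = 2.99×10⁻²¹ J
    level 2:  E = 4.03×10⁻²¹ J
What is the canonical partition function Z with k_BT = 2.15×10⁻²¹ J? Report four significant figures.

Eᵢ/kT = 0.126512, 1.39070, 1.87442.
Z = Σ e^(−Eᵢ/kT) = e^(−0.126512) + e^(−1.39070) + e^(−1.87442) = 0.881164 + 0.248901 + 0.153444 = 1.28351.

Z = 1.284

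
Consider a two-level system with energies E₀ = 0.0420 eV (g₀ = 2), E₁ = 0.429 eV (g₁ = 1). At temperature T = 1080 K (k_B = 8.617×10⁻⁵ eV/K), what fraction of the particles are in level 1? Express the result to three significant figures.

0.00776

k_BT = 8.617×10⁻⁵ × 1080 K = 0.093064 eV.
Eᵢ/kT = 0.45130, 4.6097.
Z = Σ gᵢe^(−Eᵢ/kT) = 2·e^(−0.45130) + 1·e^(−4.6097) = 1.2736 + 0.0099548 = 1.2836.
P₁ = g₁ e^(−E₁/kT) / Z = 0.0099548/1.2836 = 0.00776.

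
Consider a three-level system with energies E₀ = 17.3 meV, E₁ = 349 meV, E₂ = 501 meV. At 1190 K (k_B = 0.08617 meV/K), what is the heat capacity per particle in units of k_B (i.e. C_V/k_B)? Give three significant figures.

k_BT = 0.08617 × 1190 K = 102.54 meV.
Eᵢ/kT = 0.16871, 3.4035, 4.8859.
Z = Σ e^(−Eᵢ/kT) = e^(−0.16871) + e^(−3.4035) + e^(−4.8859) = 0.84475 + 0.033257 + 0.0075523 = 0.88556.
⟨E⟩ = 33.882 meV, ⟨E²⟩ = 7000.3 meV².
C_V/k_B = (⟨E²⟩ − ⟨E⟩²)/(kT)² = (7000.3 − 1148.0)/10514 = 0.557.

0.557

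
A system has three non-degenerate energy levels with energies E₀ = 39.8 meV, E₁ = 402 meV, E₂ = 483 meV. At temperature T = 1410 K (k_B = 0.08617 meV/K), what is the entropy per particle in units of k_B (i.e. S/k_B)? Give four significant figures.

k_BT = 0.08617 × 1410 K = 121.500 meV.
Eᵢ/kT = 0.327572, 3.30864, 3.97531.
Z = Σ e^(−Eᵢ/kT) = e^(−0.327572) + e^(−3.30864) + e^(−3.97531) = 0.720671 + 0.0365659 + 0.0187735 = 0.776010.
⟨E⟩ = Σ EᵢPᵢ = 67.5891 meV.
S/k_B = ln Z + ⟨E⟩/kT = ln(0.776010) + 67.5891/121.500 = -0.253590 + 0.556289 = 0.3027.

0.3027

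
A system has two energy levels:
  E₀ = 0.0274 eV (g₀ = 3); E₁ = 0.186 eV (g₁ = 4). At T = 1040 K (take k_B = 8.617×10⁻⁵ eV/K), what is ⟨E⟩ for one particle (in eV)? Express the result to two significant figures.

0.057 eV

k_BT = 8.617×10⁻⁵ × 1040 K = 0.08962 eV.
Eᵢ/kT = 0.3057, 2.075.
Z = Σ gᵢe^(−Eᵢ/kT) = 3·e^(−0.3057) + 4·e^(−2.075) = 2.210 + 0.5022 = 2.712.
⟨E⟩ = Σ Eᵢ gᵢe^(−Eᵢ/kT) / Z = (0.0274·2.210 + 0.186·0.5022) / 2.712 = 0.057 eV.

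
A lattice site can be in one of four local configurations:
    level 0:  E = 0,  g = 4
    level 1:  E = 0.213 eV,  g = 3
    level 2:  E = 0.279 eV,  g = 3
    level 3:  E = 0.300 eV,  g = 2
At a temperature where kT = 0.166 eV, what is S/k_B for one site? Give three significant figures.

2.20

Eᵢ/kT = 0, 1.2831, 1.6807, 1.8072.
Z = Σ gᵢe^(−Eᵢ/kT) = 4·e^(−0) + 3·e^(−1.2831) + 3·e^(−1.6807) + 2·e^(−1.8072) = 4.0000 + 0.83153 + 0.55873 + 0.32823 = 5.7185.
⟨E⟩ = Σ EᵢPᵢ = 0.075452 eV.
S/k_B = ln Z + ⟨E⟩/kT = ln(5.7185) + 0.075452/0.166 = 1.7437 + 0.45453 = 2.20.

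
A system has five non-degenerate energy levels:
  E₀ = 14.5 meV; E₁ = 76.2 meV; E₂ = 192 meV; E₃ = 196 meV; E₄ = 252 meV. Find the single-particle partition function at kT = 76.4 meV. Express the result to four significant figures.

Z = 1.391

Eᵢ/kT = 0.189791, 0.997382, 2.51309, 2.56545, 3.29843.
Z = Σ e^(−Eᵢ/kT) = e^(−0.189791) + e^(−0.997382) + e^(−2.51309) + e^(−2.56545) + e^(−3.29843) = 0.827132 + 0.368844 + 0.0810175 + 0.0768846 + 0.0369411 = 1.39082.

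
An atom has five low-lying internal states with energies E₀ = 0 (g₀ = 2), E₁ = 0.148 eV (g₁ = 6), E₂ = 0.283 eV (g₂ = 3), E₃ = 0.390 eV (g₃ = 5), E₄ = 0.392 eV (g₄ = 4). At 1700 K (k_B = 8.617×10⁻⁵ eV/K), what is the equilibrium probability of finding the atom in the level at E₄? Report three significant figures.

0.0525

k_BT = 8.617×10⁻⁵ × 1700 K = 0.14649 eV.
Eᵢ/kT = 0, 1.0103, 1.9319, 2.6623, 2.6760.
Z = Σ gᵢe^(−Eᵢ/kT) = 2·e^(−0) + 6·e^(−1.0103) + 3·e^(−1.9319) + 5·e^(−2.6623) + 4·e^(−2.6760) = 2.0000 + 2.1847 + 0.43462 + 0.34894 + 0.27535 = 5.2436.
P₄ = g₄ e^(−E₄/kT) / Z = 0.27535/5.2436 = 0.0525.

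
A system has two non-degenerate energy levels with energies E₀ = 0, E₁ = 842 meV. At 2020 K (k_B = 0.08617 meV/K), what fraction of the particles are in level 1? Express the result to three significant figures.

0.00787

k_BT = 0.08617 × 2020 K = 174.06 meV.
Eᵢ/kT = 0, 4.8374.
Z = Σ e^(−Eᵢ/kT) = e^(−0) + e^(−4.8374) = 1.0000 + 0.0079276 = 1.0079.
P₁ = e^(−E₁/kT) / Z = 0.0079276/1.0079 = 0.00787.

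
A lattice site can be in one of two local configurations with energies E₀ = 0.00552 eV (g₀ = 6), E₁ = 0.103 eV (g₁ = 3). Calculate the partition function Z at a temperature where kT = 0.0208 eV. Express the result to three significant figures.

Eᵢ/kT = 0.26538, 4.9519.
Z = Σ gᵢe^(−Eᵢ/kT) = 6·e^(−0.26538) + 3·e^(−4.9519) = 4.6015 + 0.021210 = 4.6227.

Z = 4.62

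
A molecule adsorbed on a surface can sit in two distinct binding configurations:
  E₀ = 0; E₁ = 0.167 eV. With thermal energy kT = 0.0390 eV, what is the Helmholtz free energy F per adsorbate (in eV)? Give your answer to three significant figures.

Eᵢ/kT = 0, 4.2821.
Z = Σ e^(−Eᵢ/kT) = e^(−0) + e^(−4.2821) = 1.0000 + 0.013814 = 1.0138.
F = −kT ln Z = −0.0390 × ln(1.0138) = −0.0390 × 0.013706 = -0.000535 eV.

-0.000535 eV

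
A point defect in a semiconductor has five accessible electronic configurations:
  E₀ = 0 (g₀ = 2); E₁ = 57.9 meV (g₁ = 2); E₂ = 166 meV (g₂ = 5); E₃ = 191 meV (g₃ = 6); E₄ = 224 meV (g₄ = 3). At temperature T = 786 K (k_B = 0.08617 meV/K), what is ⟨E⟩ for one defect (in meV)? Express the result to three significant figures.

k_BT = 0.08617 × 786 K = 67.730 meV.
Eᵢ/kT = 0, 0.85486, 2.4509, 2.8200, 3.3072.
Z = Σ gᵢe^(−Eᵢ/kT) = 2·e^(−0) + 2·e^(−0.85486) + 5·e^(−2.4509) + 6·e^(−2.8200) + 3·e^(−3.3072) = 2.0000 + 0.85069 + 0.43108 + 0.35764 + 0.10986 = 3.7493.
⟨E⟩ = Σ Eᵢ gᵢe^(−Eᵢ/kT) / Z = (0·2.0000 + 57.9·0.85069 + 166·0.43108 + 191·0.35764 + 224·0.10986) / 3.7493 = 57.0 meV.

57.0 meV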